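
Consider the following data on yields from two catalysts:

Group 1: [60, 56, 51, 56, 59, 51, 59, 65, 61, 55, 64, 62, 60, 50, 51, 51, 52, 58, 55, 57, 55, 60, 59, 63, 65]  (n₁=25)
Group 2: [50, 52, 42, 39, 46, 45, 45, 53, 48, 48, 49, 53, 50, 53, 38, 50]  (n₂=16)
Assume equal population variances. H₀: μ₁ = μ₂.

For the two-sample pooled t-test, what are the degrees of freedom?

df = n₁ + n₂ − 2 = 25 + 16 − 2 = 39

degrees of freedom = 39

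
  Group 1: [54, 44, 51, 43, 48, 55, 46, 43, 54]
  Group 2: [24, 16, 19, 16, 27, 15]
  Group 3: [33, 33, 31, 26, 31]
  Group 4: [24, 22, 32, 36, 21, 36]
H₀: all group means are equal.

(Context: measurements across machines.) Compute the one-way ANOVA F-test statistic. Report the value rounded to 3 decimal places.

Group means [48.67, 19.50, 30.80, 28.50], grand mean 33.846
SSB = Σnᵢ(x̄ᵢ−x̄)² = 3429.585; SSW = ΣΣ(x−x̄ᵢ)² = 593.800
MSB = 3429.585/3 = 1143.1949; MSW = 593.800/22 = 26.9909
F = MSB/MSW = 42.3548
df = (3, 22)

test statistic = 42.355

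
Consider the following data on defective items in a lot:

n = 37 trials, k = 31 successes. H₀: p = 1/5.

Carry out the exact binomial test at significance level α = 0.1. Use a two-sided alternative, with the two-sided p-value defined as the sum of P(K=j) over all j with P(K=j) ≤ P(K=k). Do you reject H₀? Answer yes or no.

Exact binomial: n=37, k=31, p₀=1/5=0.2000
P(X=j) = C(n,j)·p₀^j·(1−p₀)^(n−j); p = Σ P(X=j) over j with P(X=j) ≤ P(X=31)
p-value (two-sided) = 0.00000
At α=0.1: p < α → reject H₀

reject H₀: yes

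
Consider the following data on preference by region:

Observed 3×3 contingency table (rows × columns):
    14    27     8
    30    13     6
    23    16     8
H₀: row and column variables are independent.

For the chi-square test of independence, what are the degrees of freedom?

df = (r−1)(c−1) = (3−1)·(3−1) = 4

degrees of freedom = 4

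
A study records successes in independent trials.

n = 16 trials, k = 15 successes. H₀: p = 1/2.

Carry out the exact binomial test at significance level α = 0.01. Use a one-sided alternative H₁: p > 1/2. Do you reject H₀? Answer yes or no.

Exact binomial: n=16, k=15, p₀=1/2=0.5000
P(X≥15) from Σ C(n,i)·p₀^i·(1−p₀)^(n−i)
p-value (one-sided, H₁ greater) = 0.00026
At α=0.01: p < α → reject H₀

reject H₀: yes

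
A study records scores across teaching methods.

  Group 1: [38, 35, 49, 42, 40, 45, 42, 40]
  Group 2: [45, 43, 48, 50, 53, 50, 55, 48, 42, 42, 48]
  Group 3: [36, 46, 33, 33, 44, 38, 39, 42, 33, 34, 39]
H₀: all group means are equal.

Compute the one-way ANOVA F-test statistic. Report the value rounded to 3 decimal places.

Group means [41.38, 47.64, 37.91], grand mean 42.400
SSB = Σnᵢ(x̄ᵢ−x̄)² = 531.870; SSW = ΣΣ(x−x̄ᵢ)² = 527.330
MSB = 531.870/2 = 265.9352; MSW = 527.330/27 = 19.5307
F = MSB/MSW = 13.6163
df = (2, 27)

test statistic = 13.616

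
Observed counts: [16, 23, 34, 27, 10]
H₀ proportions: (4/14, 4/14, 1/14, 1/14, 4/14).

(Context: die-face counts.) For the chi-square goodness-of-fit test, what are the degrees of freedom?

degrees of freedom = 4

df = k − 1 = 5 − 1 = 4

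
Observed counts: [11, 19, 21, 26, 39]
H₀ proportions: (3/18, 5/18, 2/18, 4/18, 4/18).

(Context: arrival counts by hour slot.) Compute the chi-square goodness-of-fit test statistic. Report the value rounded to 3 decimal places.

test statistic = 20.906

n = 116; E_i = n·p_i = [19.33, 32.22, 12.89, 25.78, 25.78]
χ² = (11−19.33)²/19.33 + (19−32.22)²/32.22 + (21−12.89)²/12.89 + (26−25.78)²/25.78 + (39−25.78)²/25.78 = 20.9060
df = 4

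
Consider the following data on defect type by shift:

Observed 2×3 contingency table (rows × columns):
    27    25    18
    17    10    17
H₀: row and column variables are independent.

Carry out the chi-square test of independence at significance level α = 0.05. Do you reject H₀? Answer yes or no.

Row totals [70, 44], col totals [44, 35, 35], n=114
χ² = (27−27.02)²/27.02 + (25−21.49)²/21.49 + (18−21.49)²/21.49 + (17−16.98)²/16.98 + (10−13.51)²/13.51 + (17−13.51)²/13.51 = 2.9537
df = 2
p-value (upper-tail) = 0.22836
At α=0.05: p ≥ α → fail to reject H₀

reject H₀: no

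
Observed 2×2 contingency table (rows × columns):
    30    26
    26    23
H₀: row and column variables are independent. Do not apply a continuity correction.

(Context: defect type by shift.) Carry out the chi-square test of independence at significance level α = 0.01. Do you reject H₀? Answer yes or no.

reject H₀: no

Row totals [56, 49], col totals [56, 49], n=105
χ² = (30−29.87)²/29.87 + (26−26.13)²/26.13 + (26−26.13)²/26.13 + (23−22.87)²/22.87 = 0.0027
df = 1
p-value (upper-tail) = 0.95831
At α=0.01: p ≥ α → fail to reject H₀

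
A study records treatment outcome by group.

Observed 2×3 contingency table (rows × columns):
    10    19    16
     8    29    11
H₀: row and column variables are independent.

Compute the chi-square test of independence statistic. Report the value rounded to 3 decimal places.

Row totals [45, 48], col totals [18, 48, 27], n=93
χ² = (10−8.71)²/8.71 + (19−23.23)²/23.23 + (16−13.06)²/13.06 + (8−9.29)²/9.29 + (29−24.77)²/24.77 + (11−13.94)²/13.94 = 3.1380
df = 2

test statistic = 3.138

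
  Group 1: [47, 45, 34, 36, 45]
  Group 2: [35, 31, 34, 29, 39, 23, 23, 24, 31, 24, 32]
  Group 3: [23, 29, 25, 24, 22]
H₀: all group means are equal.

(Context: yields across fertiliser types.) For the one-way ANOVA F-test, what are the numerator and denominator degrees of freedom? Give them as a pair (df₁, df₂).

degrees of freedom = [2, 18]

k = 3 groups, N = 21 total
df = (k−1, N−k) = (3−1, 21−3) = (2, 18)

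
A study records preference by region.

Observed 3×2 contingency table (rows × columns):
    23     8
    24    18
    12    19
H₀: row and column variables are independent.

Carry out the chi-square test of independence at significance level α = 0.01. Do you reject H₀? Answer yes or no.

reject H₀: no

Row totals [31, 42, 31], col totals [59, 45], n=104
χ² = (23−17.59)²/17.59 + (8−13.41)²/13.41 + (24−23.83)²/23.83 + (18−18.17)²/18.17 + (12−17.59)²/17.59 + (19−13.41)²/13.41 = 7.9554
df = 2
p-value (upper-tail) = 0.01873
At α=0.01: p ≥ α → fail to reject H₀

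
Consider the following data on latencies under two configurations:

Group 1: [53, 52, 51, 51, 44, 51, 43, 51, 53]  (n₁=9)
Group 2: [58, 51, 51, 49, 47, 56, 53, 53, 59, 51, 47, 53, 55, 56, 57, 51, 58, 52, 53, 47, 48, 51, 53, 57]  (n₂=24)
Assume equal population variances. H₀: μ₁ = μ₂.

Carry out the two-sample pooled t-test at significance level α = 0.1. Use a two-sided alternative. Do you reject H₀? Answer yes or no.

x̄₁=49.889, s₁=3.723, n₁=9
x̄₂=52.750, s₂=3.662, n₂=24
s_p² = [8·3.723² + 23·3.662²]/31 = 13.5287
SE = √(s_p²·(1/9+1/24)) = 1.4377
t = (49.889−52.750)/1.4377 = -1.9901
df = 31
p-value (two-sided) = 0.05546
At α=0.1: p < α → reject H₀

reject H₀: yes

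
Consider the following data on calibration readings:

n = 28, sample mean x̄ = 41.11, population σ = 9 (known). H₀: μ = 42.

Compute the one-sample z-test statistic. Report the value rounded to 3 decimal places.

SE = σ/√n = 9/√28 = 1.7008
z = (x̄−μ₀)/SE = (41.11−42)/1.7008 = -0.5233

test statistic = -0.523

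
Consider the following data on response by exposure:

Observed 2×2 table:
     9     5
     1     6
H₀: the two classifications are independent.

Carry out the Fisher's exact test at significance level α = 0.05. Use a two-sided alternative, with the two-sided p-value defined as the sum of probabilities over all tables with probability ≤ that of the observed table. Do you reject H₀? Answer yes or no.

reject H₀: no

Margins: r₁=14, r₂=7, c₁=10, c₂=11, n=21
p_obs = C(14,9)·C(7,1)/C(21,10); sum pmf over tables with pmf ≤ p_obs
p-value (two-sided) = 0.06347
At α=0.05: p ≥ α → fail to reject H₀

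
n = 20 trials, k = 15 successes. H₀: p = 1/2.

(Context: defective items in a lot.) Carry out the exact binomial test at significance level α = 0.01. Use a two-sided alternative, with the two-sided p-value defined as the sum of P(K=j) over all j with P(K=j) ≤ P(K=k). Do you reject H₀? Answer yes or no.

reject H₀: no

Exact binomial: n=20, k=15, p₀=1/2=0.5000
P(X=j) = C(n,j)·p₀^j·(1−p₀)^(n−j); p = Σ P(X=j) over j with P(X=j) ≤ P(X=15)
p-value (two-sided) = 0.04139
At α=0.01: p ≥ α → fail to reject H₀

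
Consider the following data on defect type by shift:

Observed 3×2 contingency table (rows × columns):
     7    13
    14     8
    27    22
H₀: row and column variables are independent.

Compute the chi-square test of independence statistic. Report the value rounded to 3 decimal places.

Row totals [20, 22, 49], col totals [48, 43], n=91
χ² = (7−10.55)²/10.55 + (13−9.45)²/9.45 + (14−11.60)²/11.60 + (8−10.40)²/10.40 + (27−25.85)²/25.85 + (22−23.15)²/23.15 = 3.6830
df = 2

test statistic = 3.683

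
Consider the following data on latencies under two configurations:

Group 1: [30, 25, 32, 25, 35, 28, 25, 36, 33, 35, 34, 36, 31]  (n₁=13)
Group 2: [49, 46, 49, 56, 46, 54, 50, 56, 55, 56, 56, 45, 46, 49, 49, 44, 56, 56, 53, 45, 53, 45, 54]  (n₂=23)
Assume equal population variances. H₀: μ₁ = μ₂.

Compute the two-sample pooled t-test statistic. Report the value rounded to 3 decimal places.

x̄₁=31.154, s₁=4.220, n₁=13
x̄₂=50.783, s₂=4.472, n₂=23
s_p² = [12·4.220² + 22·4.472²]/34 = 19.2237
SE = √(s_p²·(1/13+1/23)) = 1.5214
t = (31.154−50.783)/1.5214 = -12.9021
df = 34

test statistic = -12.902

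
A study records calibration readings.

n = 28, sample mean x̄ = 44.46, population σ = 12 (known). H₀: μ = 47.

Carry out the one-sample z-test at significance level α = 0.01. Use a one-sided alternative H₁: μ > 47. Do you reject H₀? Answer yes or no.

reject H₀: no

SE = σ/√n = 12/√28 = 2.2678
z = (x̄−μ₀)/SE = (44.46−47)/2.2678 = -1.1200
p-value (one-sided, H₁ greater) = 0.86865
At α=0.01: p ≥ α → fail to reject H₀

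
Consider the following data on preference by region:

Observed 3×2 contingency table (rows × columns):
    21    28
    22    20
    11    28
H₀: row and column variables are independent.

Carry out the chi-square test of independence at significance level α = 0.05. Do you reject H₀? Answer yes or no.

reject H₀: no

Row totals [49, 42, 39], col totals [54, 76], n=130
χ² = (21−20.35)²/20.35 + (28−28.65)²/28.65 + (22−17.45)²/17.45 + (20−24.55)²/24.55 + (11−16.20)²/16.20 + (28−22.80)²/22.80 = 4.9234
df = 2
p-value (upper-tail) = 0.08529
At α=0.05: p ≥ α → fail to reject H₀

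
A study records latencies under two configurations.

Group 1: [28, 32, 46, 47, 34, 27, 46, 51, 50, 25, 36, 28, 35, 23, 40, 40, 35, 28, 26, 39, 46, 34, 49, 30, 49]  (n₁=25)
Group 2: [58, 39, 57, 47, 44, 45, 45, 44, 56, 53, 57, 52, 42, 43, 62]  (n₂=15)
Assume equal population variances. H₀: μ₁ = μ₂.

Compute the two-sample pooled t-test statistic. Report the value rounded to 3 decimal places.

x̄₁=36.960, s₁=8.951, n₁=25
x̄₂=49.600, s₂=7.159, n₂=15
s_p² = [24·8.951² + 14·7.159²]/38 = 69.4884
SE = √(s_p²·(1/25+1/15)) = 2.7225
t = (36.960−49.600)/2.7225 = -4.6428
df = 38

test statistic = -4.643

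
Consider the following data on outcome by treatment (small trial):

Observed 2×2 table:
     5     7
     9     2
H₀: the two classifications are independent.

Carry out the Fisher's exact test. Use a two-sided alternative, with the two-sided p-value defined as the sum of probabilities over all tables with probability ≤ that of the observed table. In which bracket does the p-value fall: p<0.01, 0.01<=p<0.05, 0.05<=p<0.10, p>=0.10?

p-value bracket: 0.05<=p<0.10

Margins: r₁=12, r₂=11, c₁=14, c₂=9, n=23
p_obs = C(12,5)·C(11,9)/C(23,14); sum pmf over tables with pmf ≤ p_obs
p-value (two-sided) = 0.08938
→ bracket: 0.05<=p<0.10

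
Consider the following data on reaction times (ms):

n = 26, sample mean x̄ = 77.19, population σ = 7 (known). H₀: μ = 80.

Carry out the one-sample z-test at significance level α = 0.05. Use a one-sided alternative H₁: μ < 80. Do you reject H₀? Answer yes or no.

reject H₀: yes

SE = σ/√n = 7/√26 = 1.3728
z = (x̄−μ₀)/SE = (77.19−80)/1.3728 = -2.0469
p-value (one-sided, H₁ less) = 0.02033
At α=0.05: p < α → reject H₀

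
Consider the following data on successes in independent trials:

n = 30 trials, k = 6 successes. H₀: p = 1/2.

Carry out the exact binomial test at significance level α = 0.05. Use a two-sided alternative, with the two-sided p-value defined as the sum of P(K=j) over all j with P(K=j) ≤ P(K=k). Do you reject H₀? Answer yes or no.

reject H₀: yes

Exact binomial: n=30, k=6, p₀=1/2=0.5000
P(X=j) = C(n,j)·p₀^j·(1−p₀)^(n−j); p = Σ P(X=j) over j with P(X=j) ≤ P(X=6)
p-value (two-sided) = 0.00143
At α=0.05: p < α → reject H₀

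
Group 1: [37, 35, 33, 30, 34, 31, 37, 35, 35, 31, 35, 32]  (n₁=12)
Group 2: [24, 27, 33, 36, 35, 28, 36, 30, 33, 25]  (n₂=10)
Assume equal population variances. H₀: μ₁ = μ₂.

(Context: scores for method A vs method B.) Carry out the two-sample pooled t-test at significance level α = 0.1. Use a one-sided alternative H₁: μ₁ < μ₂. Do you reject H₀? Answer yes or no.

reject H₀: no

x̄₁=33.750, s₁=2.340, n₁=12
x̄₂=30.700, s₂=4.523, n₂=10
s_p² = [11·2.340² + 9·4.523²]/20 = 12.2175
SE = √(s_p²·(1/12+1/10)) = 1.4966
t = (33.750−30.700)/1.4966 = 2.0379
df = 20
p-value (one-sided, H₁ less) = 0.97250
At α=0.1: p ≥ α → fail to reject H₀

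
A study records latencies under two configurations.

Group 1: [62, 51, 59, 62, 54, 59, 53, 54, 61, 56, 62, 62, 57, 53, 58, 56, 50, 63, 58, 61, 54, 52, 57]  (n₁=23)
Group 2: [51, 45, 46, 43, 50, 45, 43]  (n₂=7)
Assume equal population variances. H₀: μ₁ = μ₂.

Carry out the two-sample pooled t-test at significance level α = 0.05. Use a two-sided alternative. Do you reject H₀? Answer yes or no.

reject H₀: yes

x̄₁=57.130, s₁=3.981, n₁=23
x̄₂=46.143, s₂=3.185, n₂=7
s_p² = [22·3.981² + 6·3.185²]/28 = 14.6238
SE = √(s_p²·(1/23+1/7)) = 1.6507
t = (57.130−46.143)/1.6507 = 6.6562
df = 28
p-value (two-sided) = 0.00000
At α=0.05: p < α → reject H₀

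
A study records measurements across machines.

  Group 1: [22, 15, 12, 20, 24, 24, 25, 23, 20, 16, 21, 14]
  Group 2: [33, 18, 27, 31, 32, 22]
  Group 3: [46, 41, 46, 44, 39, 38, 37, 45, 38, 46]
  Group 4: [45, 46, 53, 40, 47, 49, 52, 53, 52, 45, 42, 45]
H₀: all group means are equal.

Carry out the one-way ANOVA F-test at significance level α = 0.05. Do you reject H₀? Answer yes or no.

reject H₀: yes

Group means [19.67, 27.17, 42.00, 47.42], grand mean 34.700
SSB = Σnᵢ(x̄ᵢ−x̄)² = 5525.983; SSW = ΣΣ(x−x̄ᵢ)² = 732.417
MSB = 5525.983/3 = 1841.9944; MSW = 732.417/36 = 20.3449
F = MSB/MSW = 90.5384
df = (3, 36)
p-value (upper-tail) = 0.00000
At α=0.05: p < α → reject H₀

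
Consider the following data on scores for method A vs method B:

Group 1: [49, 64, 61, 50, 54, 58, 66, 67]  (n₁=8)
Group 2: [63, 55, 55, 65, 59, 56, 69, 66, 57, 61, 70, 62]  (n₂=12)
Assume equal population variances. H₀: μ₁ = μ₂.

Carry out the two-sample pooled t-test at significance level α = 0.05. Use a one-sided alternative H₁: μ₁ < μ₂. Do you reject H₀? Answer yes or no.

x̄₁=58.625, s₁=7.050, n₁=8
x̄₂=61.500, s₂=5.266, n₂=12
s_p² = [7·7.050² + 11·5.266²]/18 = 36.2708
SE = √(s_p²·(1/8+1/12)) = 2.7489
t = (58.625−61.500)/2.7489 = -1.0459
df = 18
p-value (one-sided, H₁ less) = 0.15473
At α=0.05: p ≥ α → fail to reject H₀

reject H₀: no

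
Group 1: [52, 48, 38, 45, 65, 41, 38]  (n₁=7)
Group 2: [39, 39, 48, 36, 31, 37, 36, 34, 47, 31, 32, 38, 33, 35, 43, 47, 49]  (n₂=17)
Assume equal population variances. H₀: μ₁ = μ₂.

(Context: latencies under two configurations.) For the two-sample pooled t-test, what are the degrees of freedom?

df = n₁ + n₂ − 2 = 7 + 17 − 2 = 22

degrees of freedom = 22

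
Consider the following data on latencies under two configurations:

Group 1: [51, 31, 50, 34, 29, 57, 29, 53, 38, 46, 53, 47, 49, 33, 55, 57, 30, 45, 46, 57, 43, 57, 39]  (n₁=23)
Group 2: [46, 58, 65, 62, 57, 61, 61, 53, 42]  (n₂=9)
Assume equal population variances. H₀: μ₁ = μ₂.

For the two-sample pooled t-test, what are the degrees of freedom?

degrees of freedom = 30

df = n₁ + n₂ − 2 = 23 + 9 − 2 = 30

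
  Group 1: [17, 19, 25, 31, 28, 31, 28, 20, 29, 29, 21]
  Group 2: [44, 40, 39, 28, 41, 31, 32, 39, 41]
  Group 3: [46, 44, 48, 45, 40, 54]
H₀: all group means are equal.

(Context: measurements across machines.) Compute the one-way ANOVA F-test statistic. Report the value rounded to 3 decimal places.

test statistic = 34.243

Group means [25.27, 37.22, 46.17], grand mean 34.231
SSB = Σnᵢ(x̄ᵢ−x̄)² = 1818.045; SSW = ΣΣ(x−x̄ᵢ)² = 610.571
MSB = 1818.045/2 = 909.0223; MSW = 610.571/23 = 26.5466
F = MSB/MSW = 34.2426
df = (2, 23)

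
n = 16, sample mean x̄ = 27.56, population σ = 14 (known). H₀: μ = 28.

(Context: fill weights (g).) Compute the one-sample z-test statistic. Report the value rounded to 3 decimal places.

test statistic = -0.126

SE = σ/√n = 14/√16 = 3.5000
z = (x̄−μ₀)/SE = (27.56−28)/3.5000 = -0.1257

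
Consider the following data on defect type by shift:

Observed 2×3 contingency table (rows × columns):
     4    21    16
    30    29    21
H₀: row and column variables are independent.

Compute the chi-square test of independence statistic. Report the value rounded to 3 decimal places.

test statistic = 10.342

Row totals [41, 80], col totals [34, 50, 37], n=121
χ² = (4−11.52)²/11.52 + (21−16.94)²/16.94 + (16−12.54)²/12.54 + (30−22.48)²/22.48 + (29−33.06)²/33.06 + (21−24.46)²/24.46 = 10.3422
df = 2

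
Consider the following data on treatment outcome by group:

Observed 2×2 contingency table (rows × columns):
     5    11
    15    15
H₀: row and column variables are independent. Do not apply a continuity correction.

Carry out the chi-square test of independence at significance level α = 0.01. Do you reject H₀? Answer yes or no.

Row totals [16, 30], col totals [20, 26], n=46
χ² = (5−6.96)²/6.96 + (11−9.04)²/9.04 + (15−13.04)²/13.04 + (15−16.96)²/16.96 = 1.4928
df = 1
p-value (upper-tail) = 0.22178
At α=0.01: p ≥ α → fail to reject H₀

reject H₀: no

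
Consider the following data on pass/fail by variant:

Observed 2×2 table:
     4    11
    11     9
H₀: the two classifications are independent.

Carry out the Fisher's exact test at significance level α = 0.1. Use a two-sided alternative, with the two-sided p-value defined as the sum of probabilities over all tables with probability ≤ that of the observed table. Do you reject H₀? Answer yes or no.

Margins: r₁=15, r₂=20, c₁=15, c₂=20, n=35
p_obs = C(15,4)·C(20,11)/C(35,15); sum pmf over tables with pmf ≤ p_obs
p-value (two-sided) = 0.16719
At α=0.1: p ≥ α → fail to reject H₀

reject H₀: no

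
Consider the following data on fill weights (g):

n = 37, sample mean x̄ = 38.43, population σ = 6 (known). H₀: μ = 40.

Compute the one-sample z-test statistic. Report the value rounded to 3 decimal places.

test statistic = -1.592

SE = σ/√n = 6/√37 = 0.9864
z = (x̄−μ₀)/SE = (38.43−40)/0.9864 = -1.5917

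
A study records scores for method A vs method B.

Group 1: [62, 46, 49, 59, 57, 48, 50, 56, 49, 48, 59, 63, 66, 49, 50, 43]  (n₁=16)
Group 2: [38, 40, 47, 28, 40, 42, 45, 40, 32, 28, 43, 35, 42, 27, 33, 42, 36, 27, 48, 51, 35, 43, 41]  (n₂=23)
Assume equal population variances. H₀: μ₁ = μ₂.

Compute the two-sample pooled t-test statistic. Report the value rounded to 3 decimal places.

x̄₁=53.375, s₁=6.879, n₁=16
x̄₂=38.391, s₂=6.874, n₂=23
s_p² = [15·6.879² + 22·6.874²]/37 = 47.2764
SE = √(s_p²·(1/16+1/23)) = 2.2384
t = (53.375−38.391)/2.2384 = 6.6940
df = 37

test statistic = 6.694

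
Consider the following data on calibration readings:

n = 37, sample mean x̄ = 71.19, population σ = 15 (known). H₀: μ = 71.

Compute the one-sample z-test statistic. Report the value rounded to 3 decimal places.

SE = σ/√n = 15/√37 = 2.4660
z = (x̄−μ₀)/SE = (71.19−71)/2.4660 = 0.0770

test statistic = 0.077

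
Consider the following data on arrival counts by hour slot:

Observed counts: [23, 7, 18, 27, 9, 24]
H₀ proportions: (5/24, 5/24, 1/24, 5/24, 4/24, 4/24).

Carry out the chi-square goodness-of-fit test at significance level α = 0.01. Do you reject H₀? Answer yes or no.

reject H₀: yes

n = 108; E_i = n·p_i = [22.50, 22.50, 4.50, 22.50, 18.00, 18.00]
χ² = (23−22.50)²/22.50 + (7−22.50)²/22.50 + (18−4.50)²/4.50 + (27−22.50)²/22.50 + (9−18.00)²/18.00 + (24−18.00)²/18.00 = 58.5889
df = 5
p-value (upper-tail) = 0.00000
At α=0.01: p < α → reject H₀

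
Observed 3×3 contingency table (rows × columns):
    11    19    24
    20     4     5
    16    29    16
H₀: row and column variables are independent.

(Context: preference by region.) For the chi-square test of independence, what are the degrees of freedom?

df = (r−1)(c−1) = (3−1)·(3−1) = 4

degrees of freedom = 4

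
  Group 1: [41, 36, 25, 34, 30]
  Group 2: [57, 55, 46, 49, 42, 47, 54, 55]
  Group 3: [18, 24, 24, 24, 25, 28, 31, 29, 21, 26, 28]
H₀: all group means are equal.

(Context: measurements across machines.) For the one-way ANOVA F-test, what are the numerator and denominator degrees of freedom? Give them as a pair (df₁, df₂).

degrees of freedom = [2, 21]

k = 3 groups, N = 24 total
df = (k−1, N−k) = (3−1, 24−3) = (2, 21)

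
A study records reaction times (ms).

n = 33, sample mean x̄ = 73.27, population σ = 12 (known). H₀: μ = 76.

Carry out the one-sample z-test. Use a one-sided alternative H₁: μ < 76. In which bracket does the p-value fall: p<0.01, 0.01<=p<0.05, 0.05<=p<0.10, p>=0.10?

SE = σ/√n = 12/√33 = 2.0889
z = (x̄−μ₀)/SE = (73.27−76)/2.0889 = -1.3069
p-value (one-sided, H₁ less) = 0.09563
→ bracket: 0.05<=p<0.10

p-value bracket: 0.05<=p<0.10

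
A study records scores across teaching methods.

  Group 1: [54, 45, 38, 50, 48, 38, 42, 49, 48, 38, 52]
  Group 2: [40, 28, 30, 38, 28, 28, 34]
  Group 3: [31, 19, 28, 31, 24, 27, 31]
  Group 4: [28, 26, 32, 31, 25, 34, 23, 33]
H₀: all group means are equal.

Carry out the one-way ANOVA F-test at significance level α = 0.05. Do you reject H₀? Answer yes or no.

reject H₀: yes

Group means [45.64, 32.29, 27.29, 29.00], grand mean 34.879
SSB = Σnᵢ(x̄ᵢ−x̄)² = 2000.113; SSW = ΣΣ(x−x̄ᵢ)² = 733.403
MSB = 2000.113/3 = 666.7042; MSW = 733.403/29 = 25.2897
F = MSB/MSW = 26.3626
df = (3, 29)
p-value (upper-tail) = 0.00000
At α=0.05: p < α → reject H₀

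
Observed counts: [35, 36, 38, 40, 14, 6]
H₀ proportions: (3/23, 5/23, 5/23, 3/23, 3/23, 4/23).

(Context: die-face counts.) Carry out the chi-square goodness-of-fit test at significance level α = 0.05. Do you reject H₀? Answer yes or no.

reject H₀: yes

n = 169; E_i = n·p_i = [22.04, 36.74, 36.74, 22.04, 22.04, 29.39]
χ² = (35−22.04)²/22.04 + (36−36.74)²/36.74 + (38−36.74)²/36.74 + (40−22.04)²/22.04 + (14−22.04)²/22.04 + (6−29.39)²/29.39 = 43.8521
df = 5
p-value (upper-tail) = 0.00000
At α=0.05: p < α → reject H₀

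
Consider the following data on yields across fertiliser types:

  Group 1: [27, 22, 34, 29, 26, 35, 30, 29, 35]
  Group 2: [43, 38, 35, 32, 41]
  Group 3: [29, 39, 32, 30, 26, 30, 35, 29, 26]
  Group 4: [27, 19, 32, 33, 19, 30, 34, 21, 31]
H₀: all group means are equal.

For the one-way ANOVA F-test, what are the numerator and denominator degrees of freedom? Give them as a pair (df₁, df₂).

degrees of freedom = [3, 28]

k = 4 groups, N = 32 total
df = (k−1, N−k) = (4−1, 32−4) = (3, 28)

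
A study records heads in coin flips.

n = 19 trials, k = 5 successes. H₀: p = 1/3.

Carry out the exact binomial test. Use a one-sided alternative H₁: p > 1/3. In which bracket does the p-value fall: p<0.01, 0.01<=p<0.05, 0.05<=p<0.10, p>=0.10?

Exact binomial: n=19, k=5, p₀=1/3=0.3333
P(X≥5) from Σ C(n,i)·p₀^i·(1−p₀)^(n−i)
p-value (one-sided, H₁ greater) = 0.81206
→ bracket: p>=0.10

p-value bracket: p>=0.10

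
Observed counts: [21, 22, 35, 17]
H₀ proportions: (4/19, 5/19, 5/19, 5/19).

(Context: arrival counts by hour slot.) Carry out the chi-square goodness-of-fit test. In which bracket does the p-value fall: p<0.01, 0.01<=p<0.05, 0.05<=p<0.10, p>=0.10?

p-value bracket: 0.05<=p<0.10

n = 95; E_i = n·p_i = [20.00, 25.00, 25.00, 25.00]
χ² = (21−20.00)²/20.00 + (22−25.00)²/25.00 + (35−25.00)²/25.00 + (17−25.00)²/25.00 = 6.9700
df = 3
p-value (upper-tail) = 0.07286
→ bracket: 0.05<=p<0.10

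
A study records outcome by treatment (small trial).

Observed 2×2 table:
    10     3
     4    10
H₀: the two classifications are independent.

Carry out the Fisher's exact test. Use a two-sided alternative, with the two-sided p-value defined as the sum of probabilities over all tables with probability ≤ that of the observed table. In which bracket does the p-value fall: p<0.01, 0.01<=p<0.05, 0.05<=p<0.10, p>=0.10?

Margins: r₁=13, r₂=14, c₁=14, c₂=13, n=27
p_obs = C(13,10)·C(14,4)/C(27,14); sum pmf over tables with pmf ≤ p_obs
p-value (two-sided) = 0.02130
→ bracket: 0.01<=p<0.05

p-value bracket: 0.01<=p<0.05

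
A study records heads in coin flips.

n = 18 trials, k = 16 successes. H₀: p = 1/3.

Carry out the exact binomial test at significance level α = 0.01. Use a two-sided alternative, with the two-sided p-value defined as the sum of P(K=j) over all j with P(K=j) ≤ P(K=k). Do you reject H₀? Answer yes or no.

Exact binomial: n=18, k=16, p₀=1/3=0.3333
P(X=j) = C(n,j)·p₀^j·(1−p₀)^(n−j); p = Σ P(X=j) over j with P(X=j) ≤ P(X=16)
p-value (two-sided) = 0.00000
At α=0.01: p < α → reject H₀

reject H₀: yes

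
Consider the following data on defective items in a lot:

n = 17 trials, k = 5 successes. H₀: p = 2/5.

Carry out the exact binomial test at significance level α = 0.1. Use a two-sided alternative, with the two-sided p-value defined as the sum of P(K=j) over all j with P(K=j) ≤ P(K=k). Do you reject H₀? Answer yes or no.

reject H₀: no

Exact binomial: n=17, k=5, p₀=2/5=0.4000
P(X=j) = C(n,j)·p₀^j·(1−p₀)^(n−j); p = Σ P(X=j) over j with P(X=j) ≤ P(X=5)
p-value (two-sided) = 0.46287
At α=0.1: p ≥ α → fail to reject H₀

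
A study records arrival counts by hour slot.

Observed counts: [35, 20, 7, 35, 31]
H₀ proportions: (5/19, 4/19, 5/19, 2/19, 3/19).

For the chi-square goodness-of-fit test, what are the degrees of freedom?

df = k − 1 = 5 − 1 = 4

degrees of freedom = 4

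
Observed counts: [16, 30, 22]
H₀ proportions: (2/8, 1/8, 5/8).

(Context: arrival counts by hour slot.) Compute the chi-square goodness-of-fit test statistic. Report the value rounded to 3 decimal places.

test statistic = 64.329

n = 68; E_i = n·p_i = [17.00, 8.50, 42.50]
χ² = (16−17.00)²/17.00 + (30−8.50)²/8.50 + (22−42.50)²/42.50 = 64.3294
df = 2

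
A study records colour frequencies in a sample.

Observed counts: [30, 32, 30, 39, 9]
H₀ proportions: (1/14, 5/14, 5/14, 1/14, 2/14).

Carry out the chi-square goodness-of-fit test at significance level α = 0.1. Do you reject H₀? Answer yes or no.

reject H₀: yes

n = 140; E_i = n·p_i = [10.00, 50.00, 50.00, 10.00, 20.00]
χ² = (30−10.00)²/10.00 + (32−50.00)²/50.00 + (30−50.00)²/50.00 + (39−10.00)²/10.00 + (9−20.00)²/20.00 = 144.6300
df = 4
p-value (upper-tail) = 0.00000
At α=0.1: p < α → reject H₀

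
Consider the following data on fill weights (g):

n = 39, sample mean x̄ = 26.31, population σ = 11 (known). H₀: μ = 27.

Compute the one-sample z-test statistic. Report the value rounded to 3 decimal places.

SE = σ/√n = 11/√39 = 1.7614
z = (x̄−μ₀)/SE = (26.31−27)/1.7614 = -0.3917

test statistic = -0.392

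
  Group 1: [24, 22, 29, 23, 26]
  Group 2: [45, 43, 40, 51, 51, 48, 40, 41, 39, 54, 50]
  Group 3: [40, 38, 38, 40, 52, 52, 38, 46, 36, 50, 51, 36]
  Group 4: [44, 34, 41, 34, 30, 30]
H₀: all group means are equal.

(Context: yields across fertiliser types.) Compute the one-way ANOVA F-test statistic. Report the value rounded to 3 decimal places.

test statistic = 18.089

Group means [24.80, 45.64, 43.08, 35.50], grand mean 39.882
SSB = Σnᵢ(x̄ᵢ−x̄)² = 1739.767; SSW = ΣΣ(x−x̄ᵢ)² = 961.762
MSB = 1739.767/3 = 579.9224; MSW = 961.762/30 = 32.0587
F = MSB/MSW = 18.0894
df = (3, 30)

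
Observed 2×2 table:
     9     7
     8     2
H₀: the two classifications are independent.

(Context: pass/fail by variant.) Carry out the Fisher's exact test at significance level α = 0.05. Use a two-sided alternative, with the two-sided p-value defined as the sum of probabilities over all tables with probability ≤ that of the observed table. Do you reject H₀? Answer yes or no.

reject H₀: no

Margins: r₁=16, r₂=10, c₁=17, c₂=9, n=26
p_obs = C(16,9)·C(10,8)/C(26,17); sum pmf over tables with pmf ≤ p_obs
p-value (two-sided) = 0.39888
At α=0.05: p ≥ α → fail to reject H₀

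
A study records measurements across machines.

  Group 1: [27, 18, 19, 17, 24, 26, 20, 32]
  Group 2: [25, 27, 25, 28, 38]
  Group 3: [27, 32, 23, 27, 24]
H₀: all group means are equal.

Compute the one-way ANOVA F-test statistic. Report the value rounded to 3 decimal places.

Group means [22.88, 28.60, 26.60], grand mean 25.500
SSB = Σnᵢ(x̄ᵢ−x̄)² = 109.225; SSW = ΣΣ(x−x̄ᵢ)² = 359.275
MSB = 109.225/2 = 54.6125; MSW = 359.275/15 = 23.9517
F = MSB/MSW = 2.2801
df = (2, 15)

test statistic = 2.280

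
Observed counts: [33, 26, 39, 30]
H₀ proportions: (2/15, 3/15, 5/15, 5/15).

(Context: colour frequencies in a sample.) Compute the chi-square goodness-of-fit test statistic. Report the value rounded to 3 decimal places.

n = 128; E_i = n·p_i = [17.07, 25.60, 42.67, 42.67]
χ² = (33−17.07)²/17.07 + (26−25.60)²/25.60 + (39−42.67)²/42.67 + (30−42.67)²/42.67 = 18.9570
df = 3

test statistic = 18.957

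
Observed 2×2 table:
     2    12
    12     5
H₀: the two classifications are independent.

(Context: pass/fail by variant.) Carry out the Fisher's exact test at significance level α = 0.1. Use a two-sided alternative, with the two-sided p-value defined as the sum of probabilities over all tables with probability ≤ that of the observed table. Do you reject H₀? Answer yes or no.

Margins: r₁=14, r₂=17, c₁=14, c₂=17, n=31
p_obs = C(14,2)·C(17,12)/C(31,14); sum pmf over tables with pmf ≤ p_obs
p-value (two-sided) = 0.00323
At α=0.1: p < α → reject H₀

reject H₀: yes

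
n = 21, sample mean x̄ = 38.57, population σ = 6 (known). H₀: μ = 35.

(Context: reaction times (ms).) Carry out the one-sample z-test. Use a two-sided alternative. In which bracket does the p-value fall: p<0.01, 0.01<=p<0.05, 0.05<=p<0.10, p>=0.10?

p-value bracket: p<0.01

SE = σ/√n = 6/√21 = 1.3093
z = (x̄−μ₀)/SE = (38.57−35)/1.3093 = 2.7266
p-value (two-sided) = 0.00640
→ bracket: p<0.01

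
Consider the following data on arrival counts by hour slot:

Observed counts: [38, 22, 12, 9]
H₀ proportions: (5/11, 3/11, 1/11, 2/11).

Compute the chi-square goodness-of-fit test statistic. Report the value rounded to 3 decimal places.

test statistic = 5.185

n = 81; E_i = n·p_i = [36.82, 22.09, 7.36, 14.73]
χ² = (38−36.82)²/36.82 + (22−22.09)²/22.09 + (12−7.36)²/7.36 + (9−14.73)²/14.73 = 5.1848
df = 3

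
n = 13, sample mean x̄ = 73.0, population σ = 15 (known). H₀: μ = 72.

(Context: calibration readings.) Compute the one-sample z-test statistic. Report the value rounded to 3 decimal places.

SE = σ/√n = 15/√13 = 4.1603
z = (x̄−μ₀)/SE = (73.0−72)/4.1603 = 0.2404

test statistic = 0.240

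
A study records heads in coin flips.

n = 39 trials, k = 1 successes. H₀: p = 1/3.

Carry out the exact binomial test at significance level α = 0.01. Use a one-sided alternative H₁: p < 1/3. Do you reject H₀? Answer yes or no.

Exact binomial: n=39, k=1, p₀=1/3=0.3333
P(X≤1) from Σ C(n,i)·p₀^i·(1−p₀)^(n−i)
p-value (one-sided, H₁ less) = 0.00000
At α=0.01: p < α → reject H₀

reject H₀: yes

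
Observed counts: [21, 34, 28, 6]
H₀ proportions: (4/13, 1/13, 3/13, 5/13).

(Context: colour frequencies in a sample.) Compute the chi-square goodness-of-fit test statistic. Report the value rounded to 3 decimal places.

n = 89; E_i = n·p_i = [27.38, 6.85, 20.54, 34.23]
χ² = (21−27.38)²/27.38 + (34−6.85)²/6.85 + (28−20.54)²/20.54 + (6−34.23)²/34.23 = 135.1818
df = 3

test statistic = 135.182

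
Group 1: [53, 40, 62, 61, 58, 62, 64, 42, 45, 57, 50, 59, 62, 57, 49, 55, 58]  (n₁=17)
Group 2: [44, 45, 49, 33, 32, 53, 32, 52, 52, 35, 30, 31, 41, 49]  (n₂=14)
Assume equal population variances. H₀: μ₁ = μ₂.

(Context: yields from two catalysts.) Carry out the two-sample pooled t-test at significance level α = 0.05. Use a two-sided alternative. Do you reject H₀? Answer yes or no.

reject H₀: yes

x̄₁=54.941, s₁=7.352, n₁=17
x̄₂=41.286, s₂=8.862, n₂=14
s_p² = [16·7.352² + 13·8.862²]/29 = 65.0275
SE = √(s_p²·(1/17+1/14)) = 2.9103
t = (54.941−41.286)/2.9103 = 4.6921
df = 29
p-value (two-sided) = 0.00006
At α=0.05: p < α → reject H₀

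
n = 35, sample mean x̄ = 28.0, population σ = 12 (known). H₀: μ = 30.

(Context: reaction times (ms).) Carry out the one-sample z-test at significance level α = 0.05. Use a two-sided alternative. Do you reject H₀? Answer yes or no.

reject H₀: no

SE = σ/√n = 12/√35 = 2.0284
z = (x̄−μ₀)/SE = (28.0−30)/2.0284 = -0.9860
p-value (two-sided) = 0.32413
At α=0.05: p ≥ α → fail to reject H₀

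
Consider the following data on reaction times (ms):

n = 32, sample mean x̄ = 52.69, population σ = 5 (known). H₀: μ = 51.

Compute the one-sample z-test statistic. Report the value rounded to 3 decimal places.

SE = σ/√n = 5/√32 = 0.8839
z = (x̄−μ₀)/SE = (52.69−51)/0.8839 = 1.9120

test statistic = 1.912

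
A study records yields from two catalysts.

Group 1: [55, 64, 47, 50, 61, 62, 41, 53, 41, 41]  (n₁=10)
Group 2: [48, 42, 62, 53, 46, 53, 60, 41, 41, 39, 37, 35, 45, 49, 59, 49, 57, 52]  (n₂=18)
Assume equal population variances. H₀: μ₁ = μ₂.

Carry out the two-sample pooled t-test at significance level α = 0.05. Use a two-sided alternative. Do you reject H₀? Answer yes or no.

x̄₁=51.500, s₁=8.972, n₁=10
x̄₂=48.222, s₂=8.143, n₂=18
s_p² = [9·8.972² + 17·8.143²]/26 = 71.2158
SE = √(s_p²·(1/10+1/18)) = 3.3284
t = (51.500−48.222)/3.3284 = 0.9848
df = 26
p-value (two-sided) = 0.33380
At α=0.05: p ≥ α → fail to reject H₀

reject H₀: no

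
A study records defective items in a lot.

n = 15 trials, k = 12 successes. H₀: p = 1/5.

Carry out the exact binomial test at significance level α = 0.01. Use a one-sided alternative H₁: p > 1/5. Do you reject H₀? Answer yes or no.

reject H₀: yes

Exact binomial: n=15, k=12, p₀=1/5=0.2000
P(X≥12) from Σ C(n,i)·p₀^i·(1−p₀)^(n−i)
p-value (one-sided, H₁ greater) = 0.00000
At α=0.01: p < α → reject H₀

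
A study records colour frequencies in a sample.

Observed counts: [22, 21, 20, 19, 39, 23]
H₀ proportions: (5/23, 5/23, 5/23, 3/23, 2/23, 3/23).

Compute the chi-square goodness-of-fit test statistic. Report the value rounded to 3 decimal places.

n = 144; E_i = n·p_i = [31.30, 31.30, 31.30, 18.78, 12.52, 18.78]
χ² = (22−31.30)²/31.30 + (21−31.30)²/31.30 + (20−31.30)²/31.30 + (19−18.78)²/18.78 + (39−12.52)²/12.52 + (23−18.78)²/18.78 = 67.1794
df = 5

test statistic = 67.179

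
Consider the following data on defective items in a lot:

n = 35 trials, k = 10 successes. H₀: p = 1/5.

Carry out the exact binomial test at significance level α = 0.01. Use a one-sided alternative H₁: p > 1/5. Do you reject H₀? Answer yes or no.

reject H₀: no

Exact binomial: n=35, k=10, p₀=1/5=0.2000
P(X≥10) from Σ C(n,i)·p₀^i·(1−p₀)^(n−i)
p-value (one-sided, H₁ greater) = 0.14573
At α=0.01: p ≥ α → fail to reject H₀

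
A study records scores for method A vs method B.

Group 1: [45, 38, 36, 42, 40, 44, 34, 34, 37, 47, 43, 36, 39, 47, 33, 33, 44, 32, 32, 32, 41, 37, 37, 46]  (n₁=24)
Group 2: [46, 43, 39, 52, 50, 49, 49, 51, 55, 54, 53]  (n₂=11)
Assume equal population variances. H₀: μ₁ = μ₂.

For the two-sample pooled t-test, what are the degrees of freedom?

degrees of freedom = 33

df = n₁ + n₂ − 2 = 24 + 11 − 2 = 33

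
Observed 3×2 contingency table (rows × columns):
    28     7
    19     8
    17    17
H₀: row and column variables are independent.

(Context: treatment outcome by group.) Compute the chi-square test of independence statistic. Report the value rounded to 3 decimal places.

Row totals [35, 27, 34], col totals [64, 32], n=96
χ² = (28−23.33)²/23.33 + (7−11.67)²/11.67 + (19−18.00)²/18.00 + (8−9.00)²/9.00 + (17−22.67)²/22.67 + (17−11.33)²/11.33 = 7.2167
df = 2

test statistic = 7.217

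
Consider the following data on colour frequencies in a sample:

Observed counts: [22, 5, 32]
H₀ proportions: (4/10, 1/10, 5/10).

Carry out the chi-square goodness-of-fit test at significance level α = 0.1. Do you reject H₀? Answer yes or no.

reject H₀: no

n = 59; E_i = n·p_i = [23.60, 5.90, 29.50]
χ² = (22−23.60)²/23.60 + (5−5.90)²/5.90 + (32−29.50)²/29.50 = 0.4576
df = 2
p-value (upper-tail) = 0.79548
At α=0.1: p ≥ α → fail to reject H₀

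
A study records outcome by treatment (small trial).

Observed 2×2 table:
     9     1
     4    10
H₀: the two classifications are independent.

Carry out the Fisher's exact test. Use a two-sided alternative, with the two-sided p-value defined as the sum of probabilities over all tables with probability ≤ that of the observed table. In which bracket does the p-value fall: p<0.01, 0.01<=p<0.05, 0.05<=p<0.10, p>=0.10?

p-value bracket: p<0.01

Margins: r₁=10, r₂=14, c₁=13, c₂=11, n=24
p_obs = C(10,9)·C(14,4)/C(24,13); sum pmf over tables with pmf ≤ p_obs
p-value (two-sided) = 0.00453
→ bracket: p<0.01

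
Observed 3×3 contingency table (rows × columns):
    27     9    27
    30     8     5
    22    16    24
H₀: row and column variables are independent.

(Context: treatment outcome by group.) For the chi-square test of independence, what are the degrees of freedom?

degrees of freedom = 4

df = (r−1)(c−1) = (3−1)·(3−1) = 4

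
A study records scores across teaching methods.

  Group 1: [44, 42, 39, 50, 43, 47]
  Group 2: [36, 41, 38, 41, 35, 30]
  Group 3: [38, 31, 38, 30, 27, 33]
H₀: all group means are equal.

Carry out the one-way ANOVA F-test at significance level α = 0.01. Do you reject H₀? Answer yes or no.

Group means [44.17, 36.83, 32.83], grand mean 37.944
SSB = Σnᵢ(x̄ᵢ−x̄)² = 396.444; SSW = ΣΣ(x−x̄ᵢ)² = 260.500
MSB = 396.444/2 = 198.2222; MSW = 260.500/15 = 17.3667
F = MSB/MSW = 11.4139
df = (2, 15)
p-value (upper-tail) = 0.00097
At α=0.01: p < α → reject H₀

reject H₀: yes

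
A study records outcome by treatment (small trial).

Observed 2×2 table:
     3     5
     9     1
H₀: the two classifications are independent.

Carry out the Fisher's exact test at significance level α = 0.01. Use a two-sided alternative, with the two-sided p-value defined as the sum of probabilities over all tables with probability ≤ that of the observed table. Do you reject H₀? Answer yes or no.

reject H₀: no

Margins: r₁=8, r₂=10, c₁=12, c₂=6, n=18
p_obs = C(8,3)·C(10,9)/C(18,12); sum pmf over tables with pmf ≤ p_obs
p-value (two-sided) = 0.04299
At α=0.01: p ≥ α → fail to reject H₀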